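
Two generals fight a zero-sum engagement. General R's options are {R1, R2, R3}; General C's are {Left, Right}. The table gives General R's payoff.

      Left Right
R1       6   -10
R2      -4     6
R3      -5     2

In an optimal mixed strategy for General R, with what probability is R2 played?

Row minima: R1 → -10, R2 → -4, R3 → -5; maximin = -4.
Column maxima: Left → 6, Right → 6; minimax = 6.
-4 ≠ 6, so there is no saddle point; optimal play is mixed.
R3 is strictly dominated by R2, so General R never plays it.
On the remaining 2×2 (R1, R2 vs Left, Right):
Let General R play R1 with probability p. Expected payoff against Left: 6p + (-4)(1−p) = 10p − 4; against Right: (-10)p + 6(1−p) = −16p + 6.
Setting these equal: 10p − 4 = −16p + 6 ⇒ 26p = 10 ⇒ p = 5/13, and the value is (10)·(5/13) − 4 = -2/13.
For General C: with q = P(Left), equating R1's and R2's payoffs gives 16q − 10 = −10q + 6 ⇒ q = 8/13.

8/13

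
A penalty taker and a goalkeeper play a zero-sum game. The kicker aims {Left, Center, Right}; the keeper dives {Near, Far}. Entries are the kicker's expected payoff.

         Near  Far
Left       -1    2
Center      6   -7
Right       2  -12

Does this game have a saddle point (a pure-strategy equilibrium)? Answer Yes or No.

Row minima: Left → -1, Center → -7, Right → -12; maximin = -1.
Column maxima: Near → 6, Far → 2; minimax = 2.
-1 ≠ 2, so no pure-strategy equilibrium exists.

No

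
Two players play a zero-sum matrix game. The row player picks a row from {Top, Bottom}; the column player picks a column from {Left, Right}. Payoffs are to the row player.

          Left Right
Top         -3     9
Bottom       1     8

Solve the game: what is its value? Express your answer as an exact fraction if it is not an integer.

Row minima: Top → -3, Bottom → 1; maximin = 1.
Column maxima: Left → 1, Right → 9; minimax = 1.
Since maximin = minimax = 1, there is a saddle point and the value is 1.

1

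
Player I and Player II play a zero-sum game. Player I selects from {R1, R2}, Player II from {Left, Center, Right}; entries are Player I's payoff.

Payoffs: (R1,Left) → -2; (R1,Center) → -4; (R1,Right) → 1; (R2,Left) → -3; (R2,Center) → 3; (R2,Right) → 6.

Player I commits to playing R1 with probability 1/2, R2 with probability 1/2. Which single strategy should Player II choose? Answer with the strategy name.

If Player II plays Left, Player I's expected payoff is (1/2)·(-2) + (1/2)·(-3) = -5/2.
If Player II plays Center, Player I's expected payoff is (1/2)·(-4) + (1/2)·3 = -1/2.
If Player II plays Right, Player I's expected payoff is (1/2)·1 + (1/2)·6 = 7/2.
Player II minimizes Player I's payoff; the smallest is -5/2, so the best response is Left.

Left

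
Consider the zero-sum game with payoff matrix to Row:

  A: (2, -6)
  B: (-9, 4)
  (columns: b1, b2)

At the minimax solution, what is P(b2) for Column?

11/21

Row minima: A → -6, B → -9; maximin = -6.
Column maxima: b1 → 2, b2 → 4; minimax = 2.
-6 ≠ 2, so there is no saddle point; optimal play is mixed.
Let Row play A with probability p. Expected payoff against b1: 2p + (-9)(1−p) = 11p − 9; against b2: (-6)p + 4(1−p) = −10p + 4.
Setting these equal: 11p − 9 = −10p + 4 ⇒ 21p = 13 ⇒ p = 13/21, and the value is (11)·(13/21) − 9 = -46/21.
For Column: with q = P(b1), equating A's and B's payoffs gives 8q − 6 = −13q + 4 ⇒ q = 10/21.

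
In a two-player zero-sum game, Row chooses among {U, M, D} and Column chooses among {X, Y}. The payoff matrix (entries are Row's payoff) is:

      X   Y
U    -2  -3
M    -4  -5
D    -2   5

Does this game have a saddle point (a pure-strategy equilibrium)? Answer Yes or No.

Yes

Row minima: U → -3, M → -5, D → -2; maximin = -2.
Column maxima: X → -2, Y → 5; minimax = -2.
maximin = minimax = -2, so a saddle point exists.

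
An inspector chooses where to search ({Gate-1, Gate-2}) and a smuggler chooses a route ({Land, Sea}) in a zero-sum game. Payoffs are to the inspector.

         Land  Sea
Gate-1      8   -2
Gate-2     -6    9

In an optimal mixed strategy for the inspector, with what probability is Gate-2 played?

2/5

Row minima: Gate-1 → -2, Gate-2 → -6; maximin = -2.
Column maxima: Land → 8, Sea → 9; minimax = 8.
-2 ≠ 8, so there is no saddle point; optimal play is mixed.
Let the inspector play Gate-1 with probability p. Expected payoff against Land: 8p + (-6)(1−p) = 14p − 6; against Sea: (-2)p + 9(1−p) = −11p + 9.
Setting these equal: 14p − 6 = −11p + 9 ⇒ 25p = 15 ⇒ p = 3/5, and the value is (14)·(3/5) − 6 = 12/5.
For the smuggler: with q = P(Land), equating Gate-1's and Gate-2's payoffs gives 10q − 2 = −15q + 9 ⇒ q = 11/25.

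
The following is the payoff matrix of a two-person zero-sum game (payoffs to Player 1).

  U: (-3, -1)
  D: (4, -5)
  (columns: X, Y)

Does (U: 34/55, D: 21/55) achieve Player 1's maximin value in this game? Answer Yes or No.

Against X this mix gives (34/55)·(-3) + (21/55)·4 = -18/55.
Against Y this mix gives (34/55)·(-1) + (21/55)·(-5) = -139/55.
Player 2 will play Y, holding Player 1 to -139/55. Shifting weight toward the row that does better against Y would raise this floor (the equalizing mix achieves -19/11 against both Y and X), so the proposed strategy is not optimal.

No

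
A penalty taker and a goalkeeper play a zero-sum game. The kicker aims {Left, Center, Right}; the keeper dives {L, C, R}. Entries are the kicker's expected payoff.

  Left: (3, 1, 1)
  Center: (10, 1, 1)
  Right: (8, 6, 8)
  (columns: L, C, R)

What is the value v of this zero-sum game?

6

Row minima: Left → 1, Center → 1, Right → 6; maximin = 6.
Column maxima: L → 10, C → 6, R → 8; minimax = 6.
Since maximin = minimax = 6, there is a saddle point and the value is 6.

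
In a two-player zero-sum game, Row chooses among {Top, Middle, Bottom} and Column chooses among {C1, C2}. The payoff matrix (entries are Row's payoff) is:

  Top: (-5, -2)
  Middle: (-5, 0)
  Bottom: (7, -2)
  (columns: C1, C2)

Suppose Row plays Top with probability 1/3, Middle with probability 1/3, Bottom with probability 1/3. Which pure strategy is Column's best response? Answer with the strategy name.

C2

If Column plays C1, Row's expected payoff is (1/3)·(-5) + (1/3)·(-5) + (1/3)·7 = -1.
If Column plays C2, Row's expected payoff is (1/3)·(-2) + (1/3)·0 + (1/3)·(-2) = -4/3.
Column minimizes Row's payoff; the smallest is -4/3, so the best response is C2.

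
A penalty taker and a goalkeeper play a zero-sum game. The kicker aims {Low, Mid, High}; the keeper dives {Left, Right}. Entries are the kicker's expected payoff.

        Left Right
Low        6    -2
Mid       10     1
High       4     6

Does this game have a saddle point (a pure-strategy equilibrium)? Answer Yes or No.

No

Row minima: Low → -2, Mid → 1, High → 4; maximin = 4.
Column maxima: Left → 10, Right → 6; minimax = 6.
4 ≠ 6, so no pure-strategy equilibrium exists.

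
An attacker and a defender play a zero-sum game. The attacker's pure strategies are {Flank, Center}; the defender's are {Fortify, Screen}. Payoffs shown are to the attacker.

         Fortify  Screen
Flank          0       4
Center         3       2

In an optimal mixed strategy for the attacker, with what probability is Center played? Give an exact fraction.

4/5

Row minima: Flank → 0, Center → 2; maximin = 2.
Column maxima: Fortify → 3, Screen → 4; minimax = 3.
2 ≠ 3, so there is no saddle point; optimal play is mixed.
Let the attacker play Flank with probability p. Expected payoff against Fortify: 0p + 3(1−p) = −3p + 3; against Screen: 4p + 2(1−p) = 2p + 2.
Setting these equal: −3p + 3 = 2p + 2 ⇒ −5p = -1 ⇒ p = 1/5, and the value is (-3)·(1/5) + 3 = 12/5.
For the defender: with q = P(Fortify), equating Flank's and Center's payoffs gives −4q + 4 = q + 2 ⇒ q = 2/5.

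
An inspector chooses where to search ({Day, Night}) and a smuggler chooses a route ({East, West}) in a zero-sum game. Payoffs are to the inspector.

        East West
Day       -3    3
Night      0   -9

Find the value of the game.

Row minima: Day → -3, Night → -9; maximin = -3.
Column maxima: East → 0, West → 3; minimax = 0.
-3 ≠ 0, so there is no saddle point; optimal play is mixed.
Let the inspector play Day with probability p. Expected payoff against East: (-3)p + 0(1−p) = −3p; against West: 3p + (-9)(1−p) = 12p − 9.
Setting these equal: −3p = 12p − 9 ⇒ −15p = -9 ⇒ p = 3/5, and the value is (-3)·(3/5) = -9/5.
For the smuggler: with q = P(East), equating Day's and Night's payoffs gives −6q + 3 = 9q − 9 ⇒ q = 4/5.

-9/5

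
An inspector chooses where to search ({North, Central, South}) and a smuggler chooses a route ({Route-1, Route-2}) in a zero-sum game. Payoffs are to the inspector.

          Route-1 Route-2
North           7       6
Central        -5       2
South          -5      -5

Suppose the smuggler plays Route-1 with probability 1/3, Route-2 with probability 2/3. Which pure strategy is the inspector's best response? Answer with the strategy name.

Expected payoff of North: (1/3)·7 + (2/3)·6 = 19/3.
Expected payoff of Central: (1/3)·(-5) + (2/3)·2 = -1/3.
Expected payoff of South: (1/3)·(-5) + (2/3)·(-5) = -5.
The largest is 19/3, so the inspector's best response is North.

North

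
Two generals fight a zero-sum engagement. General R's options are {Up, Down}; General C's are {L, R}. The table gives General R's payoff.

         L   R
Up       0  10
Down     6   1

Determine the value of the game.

Row minima: Up → 0, Down → 1; maximin = 1.
Column maxima: L → 6, R → 10; minimax = 6.
1 ≠ 6, so there is no saddle point; optimal play is mixed.
Let General R play Up with probability p. Expected payoff against L: 0p + 6(1−p) = −6p + 6; against R: 10p + 1(1−p) = 9p + 1.
Setting these equal: −6p + 6 = 9p + 1 ⇒ −15p = -5 ⇒ p = 1/3, and the value is (-6)·(1/3) + 6 = 4.
For General C: with q = P(L), equating Up's and Down's payoffs gives −10q + 10 = 5q + 1 ⇒ q = 3/5.

4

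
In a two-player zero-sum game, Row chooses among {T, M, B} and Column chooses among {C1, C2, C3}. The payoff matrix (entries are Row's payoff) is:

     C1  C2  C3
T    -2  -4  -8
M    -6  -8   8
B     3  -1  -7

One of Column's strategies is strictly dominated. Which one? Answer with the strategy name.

C2 holds Row's payoff strictly below C1 in every row: -4 < -2, -8 < -6, -1 < 3.
So C1 is strictly dominated for Column.

C1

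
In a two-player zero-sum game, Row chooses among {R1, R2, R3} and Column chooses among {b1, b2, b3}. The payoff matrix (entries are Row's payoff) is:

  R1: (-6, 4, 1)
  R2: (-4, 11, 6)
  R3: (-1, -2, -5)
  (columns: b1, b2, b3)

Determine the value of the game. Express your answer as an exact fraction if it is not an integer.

Row minima: R1 → -6, R2 → -4, R3 → -5; maximin = -4.
Column maxima: b1 → -1, b2 → 11, b3 → 6; minimax = -1.
-4 ≠ -1, so there is no saddle point; optimal play is mixed.
R1 is strictly dominated by R2, so Row never plays it.
b2 is strictly dominated by b3 (it gives Row strictly more in every row), so Column never plays it.
On the remaining 2×2 (R2, R3 vs b1, b3):
Let Row play R2 with probability p. Expected payoff against b1: (-4)p + (-1)(1−p) = −3p − 1; against b3: 6p + (-5)(1−p) = 11p − 5.
Setting these equal: −3p − 1 = 11p − 5 ⇒ −14p = -4 ⇒ p = 2/7, and the value is (-3)·(2/7) − 1 = -13/7.
For Column: with q = P(b1), equating R2's and R3's payoffs gives −10q + 6 = 4q − 5 ⇒ q = 11/14.

-13/7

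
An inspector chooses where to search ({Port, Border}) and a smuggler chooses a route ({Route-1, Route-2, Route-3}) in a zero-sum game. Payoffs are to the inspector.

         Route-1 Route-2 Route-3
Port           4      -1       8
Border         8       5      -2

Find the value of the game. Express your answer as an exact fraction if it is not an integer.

Row minima: Port → -1, Border → -2; maximin = -1.
Column maxima: Route-1 → 8, Route-2 → 5, Route-3 → 8; minimax = 5.
-1 ≠ 5, so there is no saddle point; optimal play is mixed.
Route-1 is strictly dominated by Route-2 (it gives the inspector strictly more in every row), so the smuggler never plays it.
On the remaining 2×2 (Port, Border vs Route-2, Route-3):
Let the inspector play Port with probability p. Expected payoff against Route-2: (-1)p + 5(1−p) = −6p + 5; against Route-3: 8p + (-2)(1−p) = 10p − 2.
Setting these equal: −6p + 5 = 10p − 2 ⇒ −16p = -7 ⇒ p = 7/16, and the value is (-6)·(7/16) + 5 = 19/8.
For the smuggler: with q = P(Route-2), equating Port's and Border's payoffs gives −9q + 8 = 7q − 2 ⇒ q = 5/8.

19/8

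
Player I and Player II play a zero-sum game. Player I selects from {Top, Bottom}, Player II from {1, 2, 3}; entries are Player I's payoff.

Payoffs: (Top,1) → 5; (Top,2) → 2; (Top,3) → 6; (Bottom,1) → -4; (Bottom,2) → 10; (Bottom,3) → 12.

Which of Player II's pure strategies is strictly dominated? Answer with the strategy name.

1 holds Player I's payoff strictly below 3 in every row: 5 < 6, -4 < 12.
So 3 is strictly dominated for Player II.

3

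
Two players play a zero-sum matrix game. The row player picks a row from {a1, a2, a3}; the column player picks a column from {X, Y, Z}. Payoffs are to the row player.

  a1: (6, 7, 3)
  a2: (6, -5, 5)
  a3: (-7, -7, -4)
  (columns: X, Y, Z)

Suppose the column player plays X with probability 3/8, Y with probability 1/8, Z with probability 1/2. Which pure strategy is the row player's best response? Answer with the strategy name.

a1

Expected payoff of a1: (3/8)·6 + (1/8)·7 + (1/2)·3 = 37/8.
Expected payoff of a2: (3/8)·6 + (1/8)·(-5) + (1/2)·5 = 33/8.
Expected payoff of a3: (3/8)·(-7) + (1/8)·(-7) + (1/2)·(-4) = -11/2.
The largest is 37/8, so the row player's best response is a1.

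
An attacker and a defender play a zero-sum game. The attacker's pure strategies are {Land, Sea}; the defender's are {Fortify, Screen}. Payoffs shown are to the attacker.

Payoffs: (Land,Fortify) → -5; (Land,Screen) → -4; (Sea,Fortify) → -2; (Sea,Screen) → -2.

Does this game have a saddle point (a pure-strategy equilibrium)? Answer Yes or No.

Row minima: Land → -5, Sea → -2; maximin = -2.
Column maxima: Fortify → -2, Screen → -2; minimax = -2.
maximin = minimax = -2, so a saddle point exists.

Yes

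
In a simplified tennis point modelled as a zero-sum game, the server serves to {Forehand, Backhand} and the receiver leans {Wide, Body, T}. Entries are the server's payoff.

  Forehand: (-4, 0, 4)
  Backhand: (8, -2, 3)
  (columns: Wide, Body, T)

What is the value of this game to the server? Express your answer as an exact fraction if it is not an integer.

Row minima: Forehand → -4, Backhand → -2; maximin = -2.
Column maxima: Wide → 8, Body → 0, T → 4; minimax = 0.
-2 ≠ 0, so there is no saddle point; optimal play is mixed.
T is strictly dominated by Body (it gives the server strictly more in every row), so the receiver never plays it.
On the remaining 2×2 (Forehand, Backhand vs Wide, Body):
Let the server play Forehand with probability p. Expected payoff against Wide: (-4)p + 8(1−p) = −12p + 8; against Body: 0p + (-2)(1−p) = 2p − 2.
Setting these equal: −12p + 8 = 2p − 2 ⇒ −14p = -10 ⇒ p = 5/7, and the value is (-12)·(5/7) + 8 = -4/7.
For the receiver: with q = P(Wide), equating Forehand's and Backhand's payoffs gives −4q = 10q − 2 ⇒ q = 1/7.

-4/7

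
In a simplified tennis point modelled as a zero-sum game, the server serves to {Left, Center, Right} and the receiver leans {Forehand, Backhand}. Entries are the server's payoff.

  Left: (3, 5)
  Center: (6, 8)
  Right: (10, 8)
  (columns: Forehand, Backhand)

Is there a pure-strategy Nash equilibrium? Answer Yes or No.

Row minima: Left → 3, Center → 6, Right → 8; maximin = 8.
Column maxima: Forehand → 10, Backhand → 8; minimax = 8.
maximin = minimax = 8, so a saddle point exists.

Yes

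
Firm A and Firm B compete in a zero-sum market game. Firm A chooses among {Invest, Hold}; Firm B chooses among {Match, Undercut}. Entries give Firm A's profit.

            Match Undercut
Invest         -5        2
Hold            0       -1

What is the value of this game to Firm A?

Row minima: Invest → -5, Hold → -1; maximin = -1.
Column maxima: Match → 0, Undercut → 2; minimax = 0.
-1 ≠ 0, so there is no saddle point; optimal play is mixed.
Let Firm A play Invest with probability p. Expected payoff against Match: (-5)p + 0(1−p) = −5p; against Undercut: 2p + (-1)(1−p) = 3p − 1.
Setting these equal: −5p = 3p − 1 ⇒ −8p = -1 ⇒ p = 1/8, and the value is (-5)·(1/8) = -5/8.
For Firm B: with q = P(Match), equating Invest's and Hold's payoffs gives −7q + 2 = q − 1 ⇒ q = 3/8.

-5/8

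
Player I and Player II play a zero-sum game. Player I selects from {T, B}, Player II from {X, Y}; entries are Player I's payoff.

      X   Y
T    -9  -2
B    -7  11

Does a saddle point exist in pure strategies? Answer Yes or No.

Yes

Row minima: T → -9, B → -7; maximin = -7.
Column maxima: X → -7, Y → 11; minimax = -7.
maximin = minimax = -7, so a saddle point exists.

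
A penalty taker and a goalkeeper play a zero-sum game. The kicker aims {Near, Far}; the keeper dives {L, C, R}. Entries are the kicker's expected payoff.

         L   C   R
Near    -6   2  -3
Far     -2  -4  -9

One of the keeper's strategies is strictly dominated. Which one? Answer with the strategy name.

R holds the kicker's payoff strictly below C in every row: -3 < 2, -9 < -4.
So C is strictly dominated for the keeper.

C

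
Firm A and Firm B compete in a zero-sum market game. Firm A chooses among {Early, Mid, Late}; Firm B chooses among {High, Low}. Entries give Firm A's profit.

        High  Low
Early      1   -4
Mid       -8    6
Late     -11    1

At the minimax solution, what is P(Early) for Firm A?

14/19

Row minima: Early → -4, Mid → -8, Late → -11; maximin = -4.
Column maxima: High → 1, Low → 6; minimax = 1.
-4 ≠ 1, so there is no saddle point; optimal play is mixed.
Late is strictly dominated by Mid, so Firm A never plays it.
On the remaining 2×2 (Early, Mid vs High, Low):
Let Firm A play Early with probability p. Expected payoff against High: 1p + (-8)(1−p) = 9p − 8; against Low: (-4)p + 6(1−p) = −10p + 6.
Setting these equal: 9p − 8 = −10p + 6 ⇒ 19p = 14 ⇒ p = 14/19, and the value is (9)·(14/19) − 8 = -26/19.
For Firm B: with q = P(High), equating Early's and Mid's payoffs gives 5q − 4 = −14q + 6 ⇒ q = 10/19.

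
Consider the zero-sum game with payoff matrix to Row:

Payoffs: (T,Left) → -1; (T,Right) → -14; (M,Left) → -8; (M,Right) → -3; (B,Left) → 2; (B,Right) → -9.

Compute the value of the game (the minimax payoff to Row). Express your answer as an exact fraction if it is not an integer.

-39/8

Row minima: T → -14, M → -8, B → -9; maximin = -8.
Column maxima: Left → 2, Right → -3; minimax = -3.
-8 ≠ -3, so there is no saddle point; optimal play is mixed.
T is strictly dominated by B, so Row never plays it.
On the remaining 2×2 (M, B vs Left, Right):
Let Row play M with probability p. Expected payoff against Left: (-8)p + 2(1−p) = −10p + 2; against Right: (-3)p + (-9)(1−p) = 6p − 9.
Setting these equal: −10p + 2 = 6p − 9 ⇒ −16p = -11 ⇒ p = 11/16, and the value is (-10)·(11/16) + 2 = -39/8.
For Column: with q = P(Left), equating M's and B's payoffs gives −5q − 3 = 11q − 9 ⇒ q = 3/8.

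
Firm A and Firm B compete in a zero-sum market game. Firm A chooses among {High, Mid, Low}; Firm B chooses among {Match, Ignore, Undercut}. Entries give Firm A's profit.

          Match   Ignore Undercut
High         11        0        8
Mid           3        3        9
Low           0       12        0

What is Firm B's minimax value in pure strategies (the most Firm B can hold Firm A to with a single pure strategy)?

Column maxima: Match → 11, Ignore → 12, Undercut → 9.
The smallest of these is 9.

9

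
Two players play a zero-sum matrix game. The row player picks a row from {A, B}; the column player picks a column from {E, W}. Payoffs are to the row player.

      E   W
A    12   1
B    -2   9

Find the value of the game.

5

Row minima: A → 1, B → -2; maximin = 1.
Column maxima: E → 12, W → 9; minimax = 9.
1 ≠ 9, so there is no saddle point; optimal play is mixed.
Let the row player play A with probability p. Expected payoff against E: 12p + (-2)(1−p) = 14p − 2; against W: 1p + 9(1−p) = −8p + 9.
Setting these equal: 14p − 2 = −8p + 9 ⇒ 22p = 11 ⇒ p = 1/2, and the value is (14)·(1/2) − 2 = 5.
For the column player: with q = P(E), equating A's and B's payoffs gives 11q + 1 = −11q + 9 ⇒ q = 4/11.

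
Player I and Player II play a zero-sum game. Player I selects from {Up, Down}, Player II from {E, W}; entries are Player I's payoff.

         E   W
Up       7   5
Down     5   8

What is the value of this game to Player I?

31/5

Row minima: Up → 5, Down → 5; maximin = 5.
Column maxima: E → 7, W → 8; minimax = 7.
5 ≠ 7, so there is no saddle point; optimal play is mixed.
Let Player I play Up with probability p. Expected payoff against E: 7p + 5(1−p) = 2p + 5; against W: 5p + 8(1−p) = −3p + 8.
Setting these equal: 2p + 5 = −3p + 8 ⇒ 5p = 3 ⇒ p = 3/5, and the value is (2)·(3/5) + 5 = 31/5.
For Player II: with q = P(E), equating Up's and Down's payoffs gives 2q + 5 = −3q + 8 ⇒ q = 3/5.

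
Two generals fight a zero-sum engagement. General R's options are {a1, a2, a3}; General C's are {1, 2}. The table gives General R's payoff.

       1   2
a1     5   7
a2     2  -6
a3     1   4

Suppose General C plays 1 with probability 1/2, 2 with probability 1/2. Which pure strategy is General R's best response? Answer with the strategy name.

a1

Expected payoff of a1: (1/2)·5 + (1/2)·7 = 6.
Expected payoff of a2: (1/2)·2 + (1/2)·(-6) = -2.
Expected payoff of a3: (1/2)·1 + (1/2)·4 = 5/2.
The largest is 6, so General R's best response is a1.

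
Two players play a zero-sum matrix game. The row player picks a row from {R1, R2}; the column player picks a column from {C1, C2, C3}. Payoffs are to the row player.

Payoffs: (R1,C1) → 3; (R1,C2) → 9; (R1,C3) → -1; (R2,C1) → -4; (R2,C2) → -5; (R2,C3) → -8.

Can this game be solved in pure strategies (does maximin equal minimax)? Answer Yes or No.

Row minima: R1 → -1, R2 → -8; maximin = -1.
Column maxima: C1 → 3, C2 → 9, C3 → -1; minimax = -1.
maximin = minimax = -1, so a saddle point exists.

Yes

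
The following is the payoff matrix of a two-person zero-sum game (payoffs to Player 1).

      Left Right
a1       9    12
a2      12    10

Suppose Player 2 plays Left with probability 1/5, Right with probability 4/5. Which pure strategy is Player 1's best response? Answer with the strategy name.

a1

Expected payoff of a1: (1/5)·9 + (4/5)·12 = 57/5.
Expected payoff of a2: (1/5)·12 + (4/5)·10 = 52/5.
The largest is 57/5, so Player 1's best response is a1.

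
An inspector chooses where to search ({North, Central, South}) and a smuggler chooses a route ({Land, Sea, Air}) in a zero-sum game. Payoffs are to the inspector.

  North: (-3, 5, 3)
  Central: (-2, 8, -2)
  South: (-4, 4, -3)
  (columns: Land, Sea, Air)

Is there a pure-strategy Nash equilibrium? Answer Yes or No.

Yes

Row minima: North → -3, Central → -2, South → -4; maximin = -2.
Column maxima: Land → -2, Sea → 8, Air → 3; minimax = -2.
maximin = minimax = -2, so a saddle point exists.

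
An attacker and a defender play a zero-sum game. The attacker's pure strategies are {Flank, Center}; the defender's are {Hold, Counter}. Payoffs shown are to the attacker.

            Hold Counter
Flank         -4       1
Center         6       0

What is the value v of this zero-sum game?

Row minima: Flank → -4, Center → 0; maximin = 0.
Column maxima: Hold → 6, Counter → 1; minimax = 1.
0 ≠ 1, so there is no saddle point; optimal play is mixed.
Let the attacker play Flank with probability p. Expected payoff against Hold: (-4)p + 6(1−p) = −10p + 6; against Counter: 1p + 0(1−p) = p.
Setting these equal: −10p + 6 = p ⇒ −11p = -6 ⇒ p = 6/11, and the value is (-10)·(6/11) + 6 = 6/11.
For the defender: with q = P(Hold), equating Flank's and Center's payoffs gives −5q + 1 = 6q ⇒ q = 1/11.

6/11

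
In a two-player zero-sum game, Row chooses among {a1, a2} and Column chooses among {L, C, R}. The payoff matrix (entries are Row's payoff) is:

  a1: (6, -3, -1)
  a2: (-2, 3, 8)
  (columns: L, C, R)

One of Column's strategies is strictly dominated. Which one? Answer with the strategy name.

R

C holds Row's payoff strictly below R in every row: -3 < -1, 3 < 8.
So R is strictly dominated for Column.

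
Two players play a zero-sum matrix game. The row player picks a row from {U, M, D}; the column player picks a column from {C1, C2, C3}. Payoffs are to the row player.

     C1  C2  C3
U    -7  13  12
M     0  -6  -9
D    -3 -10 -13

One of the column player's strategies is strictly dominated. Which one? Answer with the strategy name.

C3 holds the row player's payoff strictly below C2 in every row: 12 < 13, -9 < -6, -13 < -10.
So C2 is strictly dominated for the column player.

C2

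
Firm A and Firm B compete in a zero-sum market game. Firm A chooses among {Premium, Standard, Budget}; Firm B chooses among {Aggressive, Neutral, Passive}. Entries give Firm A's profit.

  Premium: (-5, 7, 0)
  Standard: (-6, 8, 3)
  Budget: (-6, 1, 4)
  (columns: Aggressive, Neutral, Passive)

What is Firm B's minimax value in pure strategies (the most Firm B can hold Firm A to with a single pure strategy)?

Column maxima: Aggressive → -5, Neutral → 8, Passive → 4.
The smallest of these is -5.

-5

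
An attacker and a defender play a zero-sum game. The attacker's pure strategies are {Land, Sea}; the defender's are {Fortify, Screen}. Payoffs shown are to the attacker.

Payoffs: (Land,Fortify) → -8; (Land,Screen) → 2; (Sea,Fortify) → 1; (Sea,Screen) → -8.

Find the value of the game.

-62/19

Row minima: Land → -8, Sea → -8; maximin = -8.
Column maxima: Fortify → 1, Screen → 2; minimax = 1.
-8 ≠ 1, so there is no saddle point; optimal play is mixed.
Let the attacker play Land with probability p. Expected payoff against Fortify: (-8)p + 1(1−p) = −9p + 1; against Screen: 2p + (-8)(1−p) = 10p − 8.
Setting these equal: −9p + 1 = 10p − 8 ⇒ −19p = -9 ⇒ p = 9/19, and the value is (-9)·(9/19) + 1 = -62/19.
For the defender: with q = P(Fortify), equating Land's and Sea's payoffs gives −10q + 2 = 9q − 8 ⇒ q = 10/19.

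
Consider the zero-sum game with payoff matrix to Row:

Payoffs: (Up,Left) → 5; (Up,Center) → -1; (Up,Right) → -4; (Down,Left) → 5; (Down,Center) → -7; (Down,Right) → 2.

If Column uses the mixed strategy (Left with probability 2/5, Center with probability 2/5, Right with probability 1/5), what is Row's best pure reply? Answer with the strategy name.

Up

Expected payoff of Up: (2/5)·5 + (2/5)·(-1) + (1/5)·(-4) = 4/5.
Expected payoff of Down: (2/5)·5 + (2/5)·(-7) + (1/5)·2 = -2/5.
The largest is 4/5, so Row's best response is Up.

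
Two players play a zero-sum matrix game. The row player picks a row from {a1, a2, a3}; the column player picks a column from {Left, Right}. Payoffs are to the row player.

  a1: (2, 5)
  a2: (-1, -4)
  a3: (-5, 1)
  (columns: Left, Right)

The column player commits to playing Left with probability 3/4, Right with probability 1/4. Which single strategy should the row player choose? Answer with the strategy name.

a1

Expected payoff of a1: (3/4)·2 + (1/4)·5 = 11/4.
Expected payoff of a2: (3/4)·(-1) + (1/4)·(-4) = -7/4.
Expected payoff of a3: (3/4)·(-5) + (1/4)·1 = -7/2.
The largest is 11/4, so the row player's best response is a1.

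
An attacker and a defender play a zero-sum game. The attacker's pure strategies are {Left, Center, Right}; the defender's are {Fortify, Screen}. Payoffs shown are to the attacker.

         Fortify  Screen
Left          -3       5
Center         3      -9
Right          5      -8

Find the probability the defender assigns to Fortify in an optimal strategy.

Row minima: Left → -3, Center → -9, Right → -8; maximin = -3.
Column maxima: Fortify → 5, Screen → 5; minimax = 5.
-3 ≠ 5, so there is no saddle point; optimal play is mixed.
Center is strictly dominated by Right, so the attacker never plays it.
On the remaining 2×2 (Left, Right vs Fortify, Screen):
Let the attacker play Left with probability p. Expected payoff against Fortify: (-3)p + 5(1−p) = −8p + 5; against Screen: 5p + (-8)(1−p) = 13p − 8.
Setting these equal: −8p + 5 = 13p − 8 ⇒ −21p = -13 ⇒ p = 13/21, and the value is (-8)·(13/21) + 5 = 1/21.
For the defender: with q = P(Fortify), equating Left's and Right's payoffs gives −8q + 5 = 13q − 8 ⇒ q = 13/21.

13/21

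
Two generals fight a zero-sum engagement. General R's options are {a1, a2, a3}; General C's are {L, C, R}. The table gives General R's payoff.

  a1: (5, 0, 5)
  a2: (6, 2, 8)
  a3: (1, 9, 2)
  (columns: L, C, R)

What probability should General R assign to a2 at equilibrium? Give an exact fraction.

Row minima: a1 → 0, a2 → 2, a3 → 1; maximin = 2.
Column maxima: L → 6, C → 9, R → 8; minimax = 6.
2 ≠ 6, so there is no saddle point; optimal play is mixed.
a1 is strictly dominated by a2, so General R never plays it.
With a1 eliminated, R is strictly dominated by L (it gives General R strictly more in every remaining row), so General C never plays it.
On the remaining 2×2 (a2, a3 vs L, C):
Let General R play a2 with probability p. Expected payoff against L: 6p + 1(1−p) = 5p + 1; against C: 2p + 9(1−p) = −7p + 9.
Setting these equal: 5p + 1 = −7p + 9 ⇒ 12p = 8 ⇒ p = 2/3, and the value is (5)·(2/3) + 1 = 13/3.
For General C: with q = P(L), equating a2's and a3's payoffs gives 4q + 2 = −8q + 9 ⇒ q = 7/12.

2/3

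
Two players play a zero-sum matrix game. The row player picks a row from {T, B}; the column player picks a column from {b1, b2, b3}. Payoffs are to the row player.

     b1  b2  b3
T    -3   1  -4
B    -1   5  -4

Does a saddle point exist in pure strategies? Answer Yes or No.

Row minima: T → -4, B → -4; maximin = -4.
Column maxima: b1 → -1, b2 → 5, b3 → -4; minimax = -4.
maximin = minimax = -4, so a saddle point exists.

Yes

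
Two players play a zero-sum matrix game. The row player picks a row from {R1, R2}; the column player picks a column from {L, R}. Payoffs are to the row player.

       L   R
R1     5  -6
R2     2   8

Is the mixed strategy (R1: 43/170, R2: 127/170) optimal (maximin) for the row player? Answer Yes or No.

No

Against L this mix gives (43/170)·5 + (127/170)·2 = 469/170.
Against R this mix gives (43/170)·(-6) + (127/170)·8 = 379/85.
The column player will play L, holding the row player to 469/170. Shifting weight toward the row that does better against L would raise this floor (the equalizing mix achieves 52/17 against both L and R), so the proposed strategy is not optimal.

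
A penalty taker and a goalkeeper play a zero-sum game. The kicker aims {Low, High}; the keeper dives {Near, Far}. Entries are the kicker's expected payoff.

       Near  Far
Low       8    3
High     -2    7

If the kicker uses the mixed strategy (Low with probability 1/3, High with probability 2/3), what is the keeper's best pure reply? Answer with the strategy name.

Near

If the keeper plays Near, the kicker's expected payoff is (1/3)·8 + (2/3)·(-2) = 4/3.
If the keeper plays Far, the kicker's expected payoff is (1/3)·3 + (2/3)·7 = 17/3.
The keeper minimizes the kicker's payoff; the smallest is 4/3, so the best response is Near.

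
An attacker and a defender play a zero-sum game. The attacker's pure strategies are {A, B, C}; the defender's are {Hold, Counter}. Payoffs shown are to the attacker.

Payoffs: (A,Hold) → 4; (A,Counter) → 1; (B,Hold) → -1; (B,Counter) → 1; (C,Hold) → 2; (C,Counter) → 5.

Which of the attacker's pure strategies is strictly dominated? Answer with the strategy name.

C gives a strictly higher payoff than B against every column: 2 > -1, 5 > 1.
So B is strictly dominated and the attacker never plays it.

B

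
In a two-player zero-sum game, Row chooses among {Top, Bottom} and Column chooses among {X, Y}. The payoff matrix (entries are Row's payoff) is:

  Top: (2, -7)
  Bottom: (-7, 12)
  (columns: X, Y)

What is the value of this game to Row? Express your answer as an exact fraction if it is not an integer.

-25/28

Row minima: Top → -7, Bottom → -7; maximin = -7.
Column maxima: X → 2, Y → 12; minimax = 2.
-7 ≠ 2, so there is no saddle point; optimal play is mixed.
Let Row play Top with probability p. Expected payoff against X: 2p + (-7)(1−p) = 9p − 7; against Y: (-7)p + 12(1−p) = −19p + 12.
Setting these equal: 9p − 7 = −19p + 12 ⇒ 28p = 19 ⇒ p = 19/28, and the value is (9)·(19/28) − 7 = -25/28.
For Column: with q = P(X), equating Top's and Bottom's payoffs gives 9q − 7 = −19q + 12 ⇒ q = 19/28.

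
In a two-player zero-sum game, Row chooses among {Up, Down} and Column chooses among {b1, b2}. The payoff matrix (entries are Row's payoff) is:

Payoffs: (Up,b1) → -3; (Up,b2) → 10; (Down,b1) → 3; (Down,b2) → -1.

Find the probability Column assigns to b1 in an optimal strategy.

Row minima: Up → -3, Down → -1; maximin = -1.
Column maxima: b1 → 3, b2 → 10; minimax = 3.
-1 ≠ 3, so there is no saddle point; optimal play is mixed.
Let Row play Up with probability p. Expected payoff against b1: (-3)p + 3(1−p) = −6p + 3; against b2: 10p + (-1)(1−p) = 11p − 1.
Setting these equal: −6p + 3 = 11p − 1 ⇒ −17p = -4 ⇒ p = 4/17, and the value is (-6)·(4/17) + 3 = 27/17.
For Column: with q = P(b1), equating Up's and Down's payoffs gives −13q + 10 = 4q − 1 ⇒ q = 11/17.

11/17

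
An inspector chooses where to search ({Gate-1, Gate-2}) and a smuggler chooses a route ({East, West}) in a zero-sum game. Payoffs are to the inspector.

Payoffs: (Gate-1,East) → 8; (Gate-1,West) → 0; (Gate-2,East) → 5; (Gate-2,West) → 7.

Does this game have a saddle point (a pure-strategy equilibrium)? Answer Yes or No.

No

Row minima: Gate-1 → 0, Gate-2 → 5; maximin = 5.
Column maxima: East → 8, West → 7; minimax = 7.
5 ≠ 7, so no pure-strategy equilibrium exists.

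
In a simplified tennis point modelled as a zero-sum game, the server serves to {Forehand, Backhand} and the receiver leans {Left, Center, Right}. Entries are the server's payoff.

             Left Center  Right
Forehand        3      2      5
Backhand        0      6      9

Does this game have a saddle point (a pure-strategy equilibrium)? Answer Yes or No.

Row minima: Forehand → 2, Backhand → 0; maximin = 2.
Column maxima: Left → 3, Center → 6, Right → 9; minimax = 3.
2 ≠ 3, so no pure-strategy equilibrium exists.

No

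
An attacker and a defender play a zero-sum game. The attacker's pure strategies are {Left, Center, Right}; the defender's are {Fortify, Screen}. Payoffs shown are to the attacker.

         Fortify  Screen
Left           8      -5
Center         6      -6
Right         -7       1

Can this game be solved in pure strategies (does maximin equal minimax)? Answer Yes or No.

Row minima: Left → -5, Center → -6, Right → -7; maximin = -5.
Column maxima: Fortify → 8, Screen → 1; minimax = 1.
-5 ≠ 1, so no pure-strategy equilibrium exists.

No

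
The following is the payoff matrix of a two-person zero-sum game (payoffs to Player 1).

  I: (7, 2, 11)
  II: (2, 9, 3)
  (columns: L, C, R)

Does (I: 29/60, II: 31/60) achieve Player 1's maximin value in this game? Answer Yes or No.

Against L this mix gives (29/60)·7 + (31/60)·2 = 53/12.
Against C this mix gives (29/60)·2 + (31/60)·9 = 337/60.
Against R this mix gives (29/60)·11 + (31/60)·3 = 103/15.
Player 2 will play L, holding Player 1 to 53/12. Shifting weight toward the row that does better against L would raise this floor (the equalizing mix achieves 59/12 against both L and C), so the proposed strategy is not optimal.

No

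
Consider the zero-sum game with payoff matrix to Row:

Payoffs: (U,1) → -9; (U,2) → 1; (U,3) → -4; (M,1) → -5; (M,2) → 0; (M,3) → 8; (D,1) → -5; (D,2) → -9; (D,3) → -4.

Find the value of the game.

Row minima: U → -9, M → -5, D → -9; maximin = -5.
Column maxima: 1 → -5, 2 → 1, 3 → 8; minimax = -5.
Since maximin = minimax = -5, there is a saddle point and the value is -5.

-5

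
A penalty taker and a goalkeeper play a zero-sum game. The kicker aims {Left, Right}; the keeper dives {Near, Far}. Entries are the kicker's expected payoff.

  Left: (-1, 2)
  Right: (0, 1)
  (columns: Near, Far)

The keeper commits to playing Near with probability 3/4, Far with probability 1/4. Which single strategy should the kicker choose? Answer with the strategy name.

Expected payoff of Left: (3/4)·(-1) + (1/4)·2 = -1/4.
Expected payoff of Right: (3/4)·0 + (1/4)·1 = 1/4.
The largest is 1/4, so the kicker's best response is Right.

Right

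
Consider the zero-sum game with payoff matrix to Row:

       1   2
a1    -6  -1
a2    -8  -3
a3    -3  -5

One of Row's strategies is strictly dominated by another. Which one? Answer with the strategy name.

a1 gives a strictly higher payoff than a2 against every column: -6 > -8, -1 > -3.
So a2 is strictly dominated and Row never plays it.

a2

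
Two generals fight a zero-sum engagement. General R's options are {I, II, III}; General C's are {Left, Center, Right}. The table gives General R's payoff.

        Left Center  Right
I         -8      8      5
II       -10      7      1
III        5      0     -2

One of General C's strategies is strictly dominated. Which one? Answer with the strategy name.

Center

Right holds General R's payoff strictly below Center in every row: 5 < 8, 1 < 7, -2 < 0.
So Center is strictly dominated for General C.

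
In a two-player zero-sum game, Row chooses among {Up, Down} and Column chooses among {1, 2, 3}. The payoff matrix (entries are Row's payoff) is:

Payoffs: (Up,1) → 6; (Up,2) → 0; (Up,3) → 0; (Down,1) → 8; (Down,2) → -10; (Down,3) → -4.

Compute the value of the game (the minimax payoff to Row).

0

Row minima: Up → 0, Down → -10; maximin = 0.
Column maxima: 1 → 8, 2 → 0, 3 → 0; minimax = 0.
Since maximin = minimax = 0, there is a saddle point and the value is 0.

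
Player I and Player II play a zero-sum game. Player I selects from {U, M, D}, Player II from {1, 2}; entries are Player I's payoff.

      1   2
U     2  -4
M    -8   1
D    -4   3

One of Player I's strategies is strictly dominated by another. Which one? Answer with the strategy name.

M

D gives a strictly higher payoff than M against every column: -4 > -8, 3 > 1.
So M is strictly dominated and Player I never plays it.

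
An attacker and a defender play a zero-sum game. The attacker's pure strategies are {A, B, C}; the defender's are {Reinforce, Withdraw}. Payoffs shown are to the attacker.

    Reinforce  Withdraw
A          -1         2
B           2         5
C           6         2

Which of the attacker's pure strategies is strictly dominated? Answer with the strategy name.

B gives a strictly higher payoff than A against every column: 2 > -1, 5 > 2.
So A is strictly dominated and the attacker never plays it.

A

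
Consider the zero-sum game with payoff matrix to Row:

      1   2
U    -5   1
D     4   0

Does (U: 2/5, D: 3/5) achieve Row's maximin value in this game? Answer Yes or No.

Against 1 this mix gives (2/5)·(-5) + (3/5)·4 = 2/5.
Against 2 this mix gives (2/5)·1 + (3/5)·0 = 2/5.
All of Column's active replies (1, 2) yield 2/5, and no column does worse for Row. The mix makes Column indifferent and guarantees 2/5, so it is optimal.

Yes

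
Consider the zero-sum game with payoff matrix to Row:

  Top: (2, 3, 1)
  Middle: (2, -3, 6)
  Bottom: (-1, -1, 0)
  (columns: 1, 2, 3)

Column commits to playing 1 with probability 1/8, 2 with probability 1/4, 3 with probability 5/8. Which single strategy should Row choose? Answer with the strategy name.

Middle

Expected payoff of Top: (1/8)·2 + (1/4)·3 + (5/8)·1 = 13/8.
Expected payoff of Middle: (1/8)·2 + (1/4)·(-3) + (5/8)·6 = 13/4.
Expected payoff of Bottom: (1/8)·(-1) + (1/4)·(-1) + (5/8)·0 = -3/8.
The largest is 13/4, so Row's best response is Middle.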